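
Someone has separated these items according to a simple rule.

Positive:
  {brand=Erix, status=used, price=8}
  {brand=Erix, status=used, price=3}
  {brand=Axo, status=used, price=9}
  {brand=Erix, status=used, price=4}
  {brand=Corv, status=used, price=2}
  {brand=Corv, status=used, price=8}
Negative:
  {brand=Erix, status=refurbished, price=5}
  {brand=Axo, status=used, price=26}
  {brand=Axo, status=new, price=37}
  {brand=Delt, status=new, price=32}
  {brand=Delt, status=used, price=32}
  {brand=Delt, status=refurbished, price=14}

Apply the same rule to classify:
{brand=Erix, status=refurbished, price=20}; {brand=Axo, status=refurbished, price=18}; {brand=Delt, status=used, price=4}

Negative, Negative, Positive

A rule that fits every label: status is used AND price ≤ 9 — true of each 'Positive' example, false of each 'Negative' one.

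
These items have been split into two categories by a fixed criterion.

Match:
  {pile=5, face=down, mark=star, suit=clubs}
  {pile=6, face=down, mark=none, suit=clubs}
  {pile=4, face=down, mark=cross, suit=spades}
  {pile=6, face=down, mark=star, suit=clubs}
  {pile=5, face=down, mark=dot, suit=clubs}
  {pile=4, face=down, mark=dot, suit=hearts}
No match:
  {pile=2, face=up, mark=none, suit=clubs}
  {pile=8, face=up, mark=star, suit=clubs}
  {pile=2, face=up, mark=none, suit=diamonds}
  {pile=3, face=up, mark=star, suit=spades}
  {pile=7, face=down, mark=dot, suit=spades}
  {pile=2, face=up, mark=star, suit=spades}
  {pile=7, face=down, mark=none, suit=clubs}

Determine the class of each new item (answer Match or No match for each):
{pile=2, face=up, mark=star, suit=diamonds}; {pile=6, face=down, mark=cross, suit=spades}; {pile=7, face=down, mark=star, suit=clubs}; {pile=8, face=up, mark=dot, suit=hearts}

No match, Match, No match, No match

'Match' ⟺ face is down AND pile ≤ 6.
{pile=2, face=up, mark=star, suit=diamonds}: face is up, pile = 2, does not satisfy this → No match.
{pile=6, face=down, mark=cross, suit=spades}: face is down, pile = 6, satisfies this → Match.
{pile=7, face=down, mark=star, suit=clubs}: face is down, pile = 7, does not satisfy this → No match.
{pile=8, face=up, mark=dot, suit=hearts}: face is up, pile = 8, does not satisfy this → No match.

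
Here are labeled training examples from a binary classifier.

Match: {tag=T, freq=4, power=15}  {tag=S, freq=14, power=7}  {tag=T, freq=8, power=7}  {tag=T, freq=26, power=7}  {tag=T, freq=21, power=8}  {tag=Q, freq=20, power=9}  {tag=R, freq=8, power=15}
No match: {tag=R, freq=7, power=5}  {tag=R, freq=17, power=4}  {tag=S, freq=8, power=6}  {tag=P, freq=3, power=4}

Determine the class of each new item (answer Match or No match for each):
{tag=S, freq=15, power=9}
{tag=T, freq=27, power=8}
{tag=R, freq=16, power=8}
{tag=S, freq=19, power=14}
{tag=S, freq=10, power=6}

A rule that fits every label: power ≥ 7 — true of each 'Match' example, false of each 'No match' one.
{tag=S, freq=15, power=9} → power = 9 → Match. {tag=T, freq=27, power=8} → power = 8 → Match. {tag=R, freq=16, power=8} → power = 8 → Match. {tag=S, freq=19, power=14} → power = 14 → Match. {tag=S, freq=10, power=6} → power = 6 → No match.

Match, Match, Match, Match, No match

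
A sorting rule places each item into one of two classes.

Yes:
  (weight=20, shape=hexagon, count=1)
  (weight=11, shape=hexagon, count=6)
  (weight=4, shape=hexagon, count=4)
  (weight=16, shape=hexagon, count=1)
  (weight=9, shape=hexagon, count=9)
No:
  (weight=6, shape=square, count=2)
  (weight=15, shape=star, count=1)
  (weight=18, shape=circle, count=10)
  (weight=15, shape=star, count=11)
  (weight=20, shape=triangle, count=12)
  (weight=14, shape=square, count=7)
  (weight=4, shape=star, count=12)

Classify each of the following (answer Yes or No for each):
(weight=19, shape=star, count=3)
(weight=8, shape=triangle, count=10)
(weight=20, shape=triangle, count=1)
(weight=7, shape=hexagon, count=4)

No, No, No, Yes

Rule: shape is hexagon. This holds for each 'Yes' example and fails for each 'No' one.
(weight=19, shape=star, count=3): No (shape is star). (weight=8, shape=triangle, count=10): No (shape is triangle). (weight=20, shape=triangle, count=1): No (shape is triangle). (weight=7, shape=hexagon, count=4): Yes (shape is hexagon).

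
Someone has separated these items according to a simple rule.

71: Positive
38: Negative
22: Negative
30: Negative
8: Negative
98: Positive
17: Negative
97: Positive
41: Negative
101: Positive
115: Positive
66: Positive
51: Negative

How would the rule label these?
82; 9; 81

Positive, Negative, Positive

The pattern is that an item is 'Positive' exactly when: at least 66.
82 → 82 ≥ 66 → Positive. 9 → 9 < 66 → Negative. 81 → 81 ≥ 66 → Positive.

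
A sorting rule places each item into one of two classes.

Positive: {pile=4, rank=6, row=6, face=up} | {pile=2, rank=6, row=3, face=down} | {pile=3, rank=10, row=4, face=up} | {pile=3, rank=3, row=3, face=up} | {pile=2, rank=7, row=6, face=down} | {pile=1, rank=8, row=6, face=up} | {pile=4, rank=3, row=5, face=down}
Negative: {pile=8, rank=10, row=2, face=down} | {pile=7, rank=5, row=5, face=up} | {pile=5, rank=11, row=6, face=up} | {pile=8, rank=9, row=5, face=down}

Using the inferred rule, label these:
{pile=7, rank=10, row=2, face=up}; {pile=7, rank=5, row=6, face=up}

Negative, Negative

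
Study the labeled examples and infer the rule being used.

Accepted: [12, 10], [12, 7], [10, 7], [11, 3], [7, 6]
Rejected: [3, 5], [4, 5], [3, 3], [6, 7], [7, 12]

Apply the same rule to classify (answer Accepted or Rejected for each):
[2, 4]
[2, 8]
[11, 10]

All 'Accepted' examples share one property — first > second — and every 'Rejected' example lacks it.
[2, 4]: Rejected (2 < 4).
[2, 8]: Rejected (2 < 8).
[11, 10]: Accepted (11 > 10).

Rejected, Rejected, Accepted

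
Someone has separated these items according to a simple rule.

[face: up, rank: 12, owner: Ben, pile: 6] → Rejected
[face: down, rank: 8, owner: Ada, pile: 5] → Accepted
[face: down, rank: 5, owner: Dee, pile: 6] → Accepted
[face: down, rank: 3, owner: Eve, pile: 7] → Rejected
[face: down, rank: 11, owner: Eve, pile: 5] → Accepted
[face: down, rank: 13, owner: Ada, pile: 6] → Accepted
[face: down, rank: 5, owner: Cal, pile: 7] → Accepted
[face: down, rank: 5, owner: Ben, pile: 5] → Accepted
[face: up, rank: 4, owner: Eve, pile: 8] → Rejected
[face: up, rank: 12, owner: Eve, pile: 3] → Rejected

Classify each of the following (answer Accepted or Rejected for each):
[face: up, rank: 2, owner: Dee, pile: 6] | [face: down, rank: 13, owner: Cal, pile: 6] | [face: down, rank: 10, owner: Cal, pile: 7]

Rejected, Accepted, Accepted

The pattern is that an item is 'Accepted' exactly when: face is down AND rank ≥ 4.
Rejected: [face: up, rank: 2, owner: Dee, pile: 6], since face is up, rank = 2.
Accepted: [face: down, rank: 13, owner: Cal, pile: 6], since face is down, rank = 13.
Accepted: [face: down, rank: 10, owner: Cal, pile: 7], since face is down, rank = 10.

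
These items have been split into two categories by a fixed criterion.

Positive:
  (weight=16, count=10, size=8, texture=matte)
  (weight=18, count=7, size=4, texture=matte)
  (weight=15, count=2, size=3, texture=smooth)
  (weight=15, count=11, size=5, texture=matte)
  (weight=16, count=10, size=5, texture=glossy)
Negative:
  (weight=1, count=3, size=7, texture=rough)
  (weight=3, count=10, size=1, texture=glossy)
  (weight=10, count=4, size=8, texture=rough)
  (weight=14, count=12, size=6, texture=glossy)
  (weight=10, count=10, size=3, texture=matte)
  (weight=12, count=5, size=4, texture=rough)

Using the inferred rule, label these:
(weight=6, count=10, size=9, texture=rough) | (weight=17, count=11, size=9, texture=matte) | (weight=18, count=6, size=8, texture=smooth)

A rule that fits every label: weight ≥ 15 — true of each 'Positive' example, false of each 'Negative' one.

Negative, Positive, Positive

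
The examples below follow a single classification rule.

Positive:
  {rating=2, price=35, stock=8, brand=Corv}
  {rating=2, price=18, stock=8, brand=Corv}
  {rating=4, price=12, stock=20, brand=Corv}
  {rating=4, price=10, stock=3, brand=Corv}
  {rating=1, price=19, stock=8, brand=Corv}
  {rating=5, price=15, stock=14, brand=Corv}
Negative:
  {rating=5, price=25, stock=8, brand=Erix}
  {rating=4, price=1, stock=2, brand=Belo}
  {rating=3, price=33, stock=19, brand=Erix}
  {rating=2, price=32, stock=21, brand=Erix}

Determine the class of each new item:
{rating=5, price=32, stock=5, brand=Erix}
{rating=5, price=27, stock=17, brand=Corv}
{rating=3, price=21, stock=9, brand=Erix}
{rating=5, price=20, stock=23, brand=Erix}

Looking at the examples, the only property every 'Positive' case has and every 'Negative' case lacks is: brand is Corv.
{rating=5, price=32, stock=5, brand=Erix}: brand is Erix, doesn't qualify → Negative.
{rating=5, price=27, stock=17, brand=Corv}: brand is Corv, has this property → Positive.
{rating=3, price=21, stock=9, brand=Erix}: brand is Erix, doesn't qualify → Negative.
{rating=5, price=20, stock=23, brand=Erix}: brand is Erix, doesn't qualify → Negative.

Negative, Positive, Negative, Negative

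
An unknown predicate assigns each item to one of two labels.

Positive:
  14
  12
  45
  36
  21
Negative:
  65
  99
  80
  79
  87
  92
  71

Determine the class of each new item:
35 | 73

A rule that fits every label: at most 45 — true of each 'Positive' example, false of each 'Negative' one.
35: Positive (35 ≤ 45). 73: Negative (73 > 45).

Positive, Negative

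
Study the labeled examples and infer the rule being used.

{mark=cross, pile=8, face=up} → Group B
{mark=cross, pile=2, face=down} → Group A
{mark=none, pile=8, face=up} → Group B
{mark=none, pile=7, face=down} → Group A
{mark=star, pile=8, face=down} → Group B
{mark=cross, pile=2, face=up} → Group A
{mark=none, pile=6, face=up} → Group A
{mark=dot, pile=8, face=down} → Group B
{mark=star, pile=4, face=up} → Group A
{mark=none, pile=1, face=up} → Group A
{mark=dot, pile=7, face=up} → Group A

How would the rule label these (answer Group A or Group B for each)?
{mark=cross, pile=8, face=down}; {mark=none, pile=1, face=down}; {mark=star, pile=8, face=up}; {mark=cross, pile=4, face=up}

Group B, Group A, Group B, Group A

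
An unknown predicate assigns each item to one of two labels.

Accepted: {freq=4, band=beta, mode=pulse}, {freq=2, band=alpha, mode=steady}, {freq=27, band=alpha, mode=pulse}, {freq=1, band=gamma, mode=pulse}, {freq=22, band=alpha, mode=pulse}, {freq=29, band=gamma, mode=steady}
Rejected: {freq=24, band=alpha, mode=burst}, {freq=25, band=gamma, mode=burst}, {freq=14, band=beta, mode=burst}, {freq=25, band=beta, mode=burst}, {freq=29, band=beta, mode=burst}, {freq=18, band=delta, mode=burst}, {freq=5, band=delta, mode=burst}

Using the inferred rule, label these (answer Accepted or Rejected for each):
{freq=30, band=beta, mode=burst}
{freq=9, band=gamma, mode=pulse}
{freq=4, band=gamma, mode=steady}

Rejected, Accepted, Accepted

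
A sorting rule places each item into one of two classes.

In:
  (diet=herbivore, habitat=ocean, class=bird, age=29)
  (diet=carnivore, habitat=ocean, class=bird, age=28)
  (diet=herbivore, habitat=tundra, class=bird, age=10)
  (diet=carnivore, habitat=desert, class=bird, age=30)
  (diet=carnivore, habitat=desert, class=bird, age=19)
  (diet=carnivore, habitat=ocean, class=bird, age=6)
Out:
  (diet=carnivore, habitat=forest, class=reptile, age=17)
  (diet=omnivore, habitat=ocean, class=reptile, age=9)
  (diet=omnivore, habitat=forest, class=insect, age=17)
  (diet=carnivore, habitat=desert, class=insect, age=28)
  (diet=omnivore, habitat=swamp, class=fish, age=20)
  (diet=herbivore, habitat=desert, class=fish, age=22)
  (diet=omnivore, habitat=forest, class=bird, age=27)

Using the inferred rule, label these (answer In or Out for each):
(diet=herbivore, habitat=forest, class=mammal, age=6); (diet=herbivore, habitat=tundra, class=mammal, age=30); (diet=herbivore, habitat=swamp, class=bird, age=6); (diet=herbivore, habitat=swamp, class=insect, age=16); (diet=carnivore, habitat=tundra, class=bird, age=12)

The pattern is that an item is 'In' exactly when: class is bird AND age ≠ 27.
Out: (diet=herbivore, habitat=forest, class=mammal, age=6), since class is mammal, age = 6.
Out: (diet=herbivore, habitat=tundra, class=mammal, age=30), since class is mammal, age = 30.
In: (diet=herbivore, habitat=swamp, class=bird, age=6), since class is bird, age = 6.
Out: (diet=herbivore, habitat=swamp, class=insect, age=16), since class is insect, age = 16.
In: (diet=carnivore, habitat=tundra, class=bird, age=12), since class is bird, age = 12.

Out, Out, In, Out, In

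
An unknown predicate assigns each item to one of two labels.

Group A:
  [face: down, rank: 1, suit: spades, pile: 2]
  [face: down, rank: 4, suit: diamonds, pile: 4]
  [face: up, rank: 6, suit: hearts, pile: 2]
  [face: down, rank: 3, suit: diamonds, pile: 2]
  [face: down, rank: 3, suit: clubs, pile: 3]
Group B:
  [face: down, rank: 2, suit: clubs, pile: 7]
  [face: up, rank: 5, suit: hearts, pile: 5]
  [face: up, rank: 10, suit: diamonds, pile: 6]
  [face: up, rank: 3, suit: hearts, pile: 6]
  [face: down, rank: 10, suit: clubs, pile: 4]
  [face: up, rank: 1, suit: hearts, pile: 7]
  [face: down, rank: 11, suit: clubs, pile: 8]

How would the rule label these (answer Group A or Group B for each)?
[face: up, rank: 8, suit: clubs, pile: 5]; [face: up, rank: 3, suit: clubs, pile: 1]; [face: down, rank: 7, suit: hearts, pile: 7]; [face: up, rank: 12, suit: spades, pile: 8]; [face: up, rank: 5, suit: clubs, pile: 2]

Every 'Group A' example satisfies: rank ≤ 6 AND pile ≤ 4. None of the 'Group B' examples do.
[face: up, rank: 8, suit: clubs, pile: 5]: Group B (rank = 8, pile = 5).
[face: up, rank: 3, suit: clubs, pile: 1]: Group A (rank = 3, pile = 1).
[face: down, rank: 7, suit: hearts, pile: 7]: Group B (rank = 7, pile = 7).
[face: up, rank: 12, suit: spades, pile: 8]: Group B (rank = 12, pile = 8).
[face: up, rank: 5, suit: clubs, pile: 2]: Group A (rank = 5, pile = 2).

Group B, Group A, Group B, Group B, Group A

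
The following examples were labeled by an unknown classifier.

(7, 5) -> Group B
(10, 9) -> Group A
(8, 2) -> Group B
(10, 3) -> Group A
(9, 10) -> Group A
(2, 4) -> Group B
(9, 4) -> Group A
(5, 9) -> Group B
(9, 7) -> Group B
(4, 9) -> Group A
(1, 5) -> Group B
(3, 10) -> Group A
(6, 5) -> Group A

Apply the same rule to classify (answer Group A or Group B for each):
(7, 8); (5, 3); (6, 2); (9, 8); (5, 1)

Group A, Group B, Group B, Group A, Group B

'Group A' ⟺ sum is odd.
(7, 8): Group A (7+8 = 15). (5, 3): Group B (5+3 = 8). (6, 2): Group B (6+2 = 8). (9, 8): Group A (9+8 = 17). (5, 1): Group B (5+1 = 6).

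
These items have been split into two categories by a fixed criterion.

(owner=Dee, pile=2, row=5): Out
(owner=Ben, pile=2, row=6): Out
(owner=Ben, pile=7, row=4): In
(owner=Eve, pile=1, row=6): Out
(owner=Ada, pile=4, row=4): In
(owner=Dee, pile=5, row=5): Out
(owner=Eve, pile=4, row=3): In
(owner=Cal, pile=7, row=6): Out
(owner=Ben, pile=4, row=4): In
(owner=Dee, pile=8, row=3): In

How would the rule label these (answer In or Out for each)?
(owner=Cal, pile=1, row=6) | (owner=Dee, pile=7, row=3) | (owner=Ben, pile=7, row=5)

Rule: row ≤ 4. This holds for each 'In' example and fails for each 'Out' one.
Out: (owner=Cal, pile=1, row=6), since row = 6.
In: (owner=Dee, pile=7, row=3), since row = 3.
Out: (owner=Ben, pile=7, row=5), since row = 5.

Out, In, Out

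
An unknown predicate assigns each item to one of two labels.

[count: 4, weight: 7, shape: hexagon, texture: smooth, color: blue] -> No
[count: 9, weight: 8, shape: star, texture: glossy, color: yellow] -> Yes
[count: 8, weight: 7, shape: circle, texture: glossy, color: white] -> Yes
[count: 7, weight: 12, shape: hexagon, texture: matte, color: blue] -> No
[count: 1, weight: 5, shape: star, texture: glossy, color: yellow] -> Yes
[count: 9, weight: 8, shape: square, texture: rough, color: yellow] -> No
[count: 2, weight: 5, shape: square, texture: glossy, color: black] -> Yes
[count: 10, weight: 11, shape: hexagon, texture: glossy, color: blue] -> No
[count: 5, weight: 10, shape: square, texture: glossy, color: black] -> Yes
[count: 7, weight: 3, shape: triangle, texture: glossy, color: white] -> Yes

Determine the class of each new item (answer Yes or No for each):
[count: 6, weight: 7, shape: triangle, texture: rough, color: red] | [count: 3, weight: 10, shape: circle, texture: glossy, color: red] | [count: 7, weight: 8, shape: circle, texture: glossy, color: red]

No, Yes, Yes

One predicate separates the groups cleanly: texture is glossy AND count ≤ 9.
[count: 6, weight: 7, shape: triangle, texture: rough, color: red] → texture is rough, count = 6 → No.
[count: 3, weight: 10, shape: circle, texture: glossy, color: red] → texture is glossy, count = 3 → Yes.
[count: 7, weight: 8, shape: circle, texture: glossy, color: red] → texture is glossy, count = 7 → Yes.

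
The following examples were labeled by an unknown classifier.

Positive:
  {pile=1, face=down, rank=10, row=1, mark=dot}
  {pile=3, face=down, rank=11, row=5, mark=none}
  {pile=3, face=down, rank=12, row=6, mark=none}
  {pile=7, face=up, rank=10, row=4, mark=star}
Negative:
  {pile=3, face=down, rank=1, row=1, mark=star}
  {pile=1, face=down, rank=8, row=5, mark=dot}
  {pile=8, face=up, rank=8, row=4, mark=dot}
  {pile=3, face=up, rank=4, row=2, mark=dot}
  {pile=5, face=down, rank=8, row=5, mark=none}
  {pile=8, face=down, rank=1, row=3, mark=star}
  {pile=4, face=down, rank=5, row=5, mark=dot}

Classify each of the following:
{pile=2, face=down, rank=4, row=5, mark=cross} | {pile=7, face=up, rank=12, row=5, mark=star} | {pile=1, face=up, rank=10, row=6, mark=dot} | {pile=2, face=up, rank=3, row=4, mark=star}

Negative, Positive, Positive, Negative

The classifier is using: rank ≥ 10.
{pile=2, face=down, rank=4, row=5, mark=cross}: rank = 4, fails the rule → Negative. {pile=7, face=up, rank=12, row=5, mark=star}: rank = 12, meets the rule → Positive. {pile=1, face=up, rank=10, row=6, mark=dot}: rank = 10, meets the rule → Positive. {pile=2, face=up, rank=3, row=4, mark=star}: rank = 3, fails the rule → Negative.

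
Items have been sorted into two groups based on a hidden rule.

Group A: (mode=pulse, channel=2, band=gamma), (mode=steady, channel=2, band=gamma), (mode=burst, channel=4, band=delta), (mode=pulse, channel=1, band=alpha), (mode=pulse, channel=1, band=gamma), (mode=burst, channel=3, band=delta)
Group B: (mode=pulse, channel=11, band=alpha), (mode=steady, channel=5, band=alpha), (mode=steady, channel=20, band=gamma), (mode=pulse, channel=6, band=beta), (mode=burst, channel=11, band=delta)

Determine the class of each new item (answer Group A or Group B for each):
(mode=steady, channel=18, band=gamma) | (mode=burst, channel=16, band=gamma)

Group B, Group B

Every 'Group A' example satisfies: channel ≤ 4. None of the 'Group B' examples do.
(mode=steady, channel=18, band=gamma): channel = 18 — does not pass, so Group B. (mode=burst, channel=16, band=gamma): channel = 16 — does not pass, so Group B.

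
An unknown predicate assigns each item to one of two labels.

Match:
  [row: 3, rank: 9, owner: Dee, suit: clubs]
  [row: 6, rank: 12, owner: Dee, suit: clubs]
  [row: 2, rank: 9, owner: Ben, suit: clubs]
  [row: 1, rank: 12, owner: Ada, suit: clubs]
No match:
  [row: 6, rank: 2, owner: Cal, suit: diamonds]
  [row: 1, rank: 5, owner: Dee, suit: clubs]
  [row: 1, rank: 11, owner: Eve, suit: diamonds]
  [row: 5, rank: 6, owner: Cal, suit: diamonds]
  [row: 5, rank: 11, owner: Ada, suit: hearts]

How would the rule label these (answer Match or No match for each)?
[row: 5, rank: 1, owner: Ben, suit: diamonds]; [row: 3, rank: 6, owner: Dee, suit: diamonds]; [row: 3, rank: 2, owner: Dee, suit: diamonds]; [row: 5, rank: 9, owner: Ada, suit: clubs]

No match, No match, No match, Match

The rule appears to be: suit is clubs AND rank ≥ 6.
[row: 5, rank: 1, owner: Ben, suit: diamonds]: suit is diamonds, rank = 1, doesn't qualify → No match.
[row: 3, rank: 6, owner: Dee, suit: diamonds]: suit is diamonds, rank = 6, doesn't qualify → No match.
[row: 3, rank: 2, owner: Dee, suit: diamonds]: suit is diamonds, rank = 2, doesn't qualify → No match.
[row: 5, rank: 9, owner: Ada, suit: clubs]: suit is clubs, rank = 9, qualifies → Match.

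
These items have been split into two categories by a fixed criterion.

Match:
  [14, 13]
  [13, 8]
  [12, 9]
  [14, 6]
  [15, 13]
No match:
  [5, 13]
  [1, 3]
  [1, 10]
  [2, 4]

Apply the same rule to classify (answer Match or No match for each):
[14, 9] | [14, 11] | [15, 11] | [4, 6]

The common property of the 'Match' items is: first > second. No 'No match' item has it.
[14, 9]: Match (14 > 9).
[14, 11]: Match (14 > 11).
[15, 11]: Match (15 > 11).
[4, 6]: No match (4 < 6).

Match, Match, Match, No match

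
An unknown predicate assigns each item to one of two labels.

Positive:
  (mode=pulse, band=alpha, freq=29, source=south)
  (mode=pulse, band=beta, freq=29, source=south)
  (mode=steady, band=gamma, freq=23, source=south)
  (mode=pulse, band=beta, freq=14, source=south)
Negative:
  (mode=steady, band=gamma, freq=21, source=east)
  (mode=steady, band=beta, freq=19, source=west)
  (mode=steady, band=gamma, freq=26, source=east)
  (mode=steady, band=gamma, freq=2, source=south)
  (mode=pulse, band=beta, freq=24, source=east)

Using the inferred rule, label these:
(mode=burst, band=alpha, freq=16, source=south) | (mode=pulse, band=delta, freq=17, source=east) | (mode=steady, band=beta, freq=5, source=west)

Rule: source is south AND freq ≥ 14. This holds for each 'Positive' example and fails for each 'Negative' one.
(mode=burst, band=alpha, freq=16, source=south): source is south, freq = 16, satisfies this → Positive.
(mode=pulse, band=delta, freq=17, source=east): source is east, freq = 17, does not fit → Negative.
(mode=steady, band=beta, freq=5, source=west): source is west, freq = 5, does not fit → Negative.

Positive, Negative, Negative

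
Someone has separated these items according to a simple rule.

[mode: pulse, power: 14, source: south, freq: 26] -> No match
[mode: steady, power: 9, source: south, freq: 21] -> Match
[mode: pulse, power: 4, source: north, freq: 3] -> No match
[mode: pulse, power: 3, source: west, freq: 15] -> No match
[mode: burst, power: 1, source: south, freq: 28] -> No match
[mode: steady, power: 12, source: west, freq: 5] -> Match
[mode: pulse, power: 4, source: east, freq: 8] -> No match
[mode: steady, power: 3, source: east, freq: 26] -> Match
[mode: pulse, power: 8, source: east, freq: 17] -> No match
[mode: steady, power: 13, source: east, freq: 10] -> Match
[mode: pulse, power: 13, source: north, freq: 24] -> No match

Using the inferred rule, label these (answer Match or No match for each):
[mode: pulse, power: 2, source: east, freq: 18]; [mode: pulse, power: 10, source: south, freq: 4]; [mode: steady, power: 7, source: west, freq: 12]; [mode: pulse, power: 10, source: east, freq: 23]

No match, No match, Match, No match

A rule that fits every label: mode is steady — true of each 'Match' example, false of each 'No match' one.
[mode: pulse, power: 2, source: east, freq: 18]: No match (mode is pulse). [mode: pulse, power: 10, source: south, freq: 4]: No match (mode is pulse). [mode: steady, power: 7, source: west, freq: 12]: Match (mode is steady). [mode: pulse, power: 10, source: east, freq: 23]: No match (mode is pulse).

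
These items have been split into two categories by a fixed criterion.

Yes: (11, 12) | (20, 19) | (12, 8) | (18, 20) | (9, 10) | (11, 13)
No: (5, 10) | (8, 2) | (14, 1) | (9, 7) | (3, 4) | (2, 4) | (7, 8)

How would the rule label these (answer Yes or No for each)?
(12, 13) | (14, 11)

Yes, Yes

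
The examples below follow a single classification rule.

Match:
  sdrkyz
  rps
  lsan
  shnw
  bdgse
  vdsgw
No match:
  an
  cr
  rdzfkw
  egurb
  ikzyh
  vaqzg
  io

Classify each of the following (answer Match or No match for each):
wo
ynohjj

All 'Match' examples share one property — contains 's' — and every 'No match' example lacks it.

No match, No match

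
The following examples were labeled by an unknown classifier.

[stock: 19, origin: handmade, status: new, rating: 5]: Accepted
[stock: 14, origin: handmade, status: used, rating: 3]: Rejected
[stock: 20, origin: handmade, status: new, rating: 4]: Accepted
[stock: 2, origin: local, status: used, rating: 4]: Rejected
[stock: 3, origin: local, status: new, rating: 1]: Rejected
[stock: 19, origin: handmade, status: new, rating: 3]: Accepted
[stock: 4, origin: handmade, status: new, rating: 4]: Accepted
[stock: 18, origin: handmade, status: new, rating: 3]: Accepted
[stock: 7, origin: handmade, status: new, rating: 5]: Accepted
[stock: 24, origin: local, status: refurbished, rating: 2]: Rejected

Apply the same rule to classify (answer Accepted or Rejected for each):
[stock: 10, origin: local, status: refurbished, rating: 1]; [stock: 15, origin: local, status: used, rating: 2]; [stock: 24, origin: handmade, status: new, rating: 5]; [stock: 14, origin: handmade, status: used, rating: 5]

A rule that fits every label: status is new AND origin is handmade — true of each 'Accepted' example, false of each 'Rejected' one.
[stock: 10, origin: local, status: refurbished, rating: 1] — status is refurbished, origin is local, hence Rejected. [stock: 15, origin: local, status: used, rating: 2] — status is used, origin is local, hence Rejected. [stock: 24, origin: handmade, status: new, rating: 5] — status is new, origin is handmade, hence Accepted. [stock: 14, origin: handmade, status: used, rating: 5] — status is used, origin is handmade, hence Rejected.

Rejected, Rejected, Accepted, Rejected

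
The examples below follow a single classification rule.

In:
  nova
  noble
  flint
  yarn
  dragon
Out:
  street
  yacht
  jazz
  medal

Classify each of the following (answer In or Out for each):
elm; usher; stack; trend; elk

One predicate separates the groups cleanly: contains 'n'.

Out, Out, Out, In, Out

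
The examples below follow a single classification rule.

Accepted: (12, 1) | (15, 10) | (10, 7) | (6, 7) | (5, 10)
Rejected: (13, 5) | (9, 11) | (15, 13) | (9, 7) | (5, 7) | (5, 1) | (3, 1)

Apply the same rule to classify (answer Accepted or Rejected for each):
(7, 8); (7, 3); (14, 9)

Accepted, Rejected, Accepted

The rule appears to be: sum is odd.
(7, 8): Accepted (7+8 = 15).
(7, 3): Rejected (7+3 = 10).
(14, 9): Accepted (14+9 = 23).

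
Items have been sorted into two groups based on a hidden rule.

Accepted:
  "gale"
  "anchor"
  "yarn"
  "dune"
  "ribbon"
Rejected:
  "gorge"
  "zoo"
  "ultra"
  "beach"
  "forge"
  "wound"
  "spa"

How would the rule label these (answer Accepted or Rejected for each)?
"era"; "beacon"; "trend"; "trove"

Rejected, Accepted, Rejected, Rejected

The simplest hypothesis consistent with all the labels is: even length.
"era": Rejected (length 3). "beacon": Accepted (length 6). "trend": Rejected (length 5). "trove": Rejected (length 5).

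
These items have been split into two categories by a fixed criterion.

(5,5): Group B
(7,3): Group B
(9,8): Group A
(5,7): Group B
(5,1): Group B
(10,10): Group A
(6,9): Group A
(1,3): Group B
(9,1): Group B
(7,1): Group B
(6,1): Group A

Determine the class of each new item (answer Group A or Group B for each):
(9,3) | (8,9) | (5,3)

Group B, Group A, Group B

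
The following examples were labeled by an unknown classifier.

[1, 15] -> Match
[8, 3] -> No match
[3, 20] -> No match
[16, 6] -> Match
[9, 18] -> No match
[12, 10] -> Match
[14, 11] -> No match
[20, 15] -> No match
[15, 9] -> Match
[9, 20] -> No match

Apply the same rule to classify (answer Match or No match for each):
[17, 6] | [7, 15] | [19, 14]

No match, Match, No match

Rule: sum is even. This holds for each 'Match' example and fails for each 'No match' one.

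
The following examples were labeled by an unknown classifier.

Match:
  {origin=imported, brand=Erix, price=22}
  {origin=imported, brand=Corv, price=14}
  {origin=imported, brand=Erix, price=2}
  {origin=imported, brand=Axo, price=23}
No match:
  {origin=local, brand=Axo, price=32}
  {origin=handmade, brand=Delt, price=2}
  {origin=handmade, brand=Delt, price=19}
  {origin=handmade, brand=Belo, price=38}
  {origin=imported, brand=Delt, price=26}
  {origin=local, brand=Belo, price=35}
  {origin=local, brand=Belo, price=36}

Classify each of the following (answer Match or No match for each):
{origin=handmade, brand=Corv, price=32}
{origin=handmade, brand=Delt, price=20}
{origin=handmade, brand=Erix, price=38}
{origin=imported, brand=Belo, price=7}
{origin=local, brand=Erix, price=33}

No match, No match, No match, Match, No match

The rule appears to be: origin is imported AND price ≤ 23.
{origin=handmade, brand=Corv, price=32} → origin is handmade, price = 32 → No match. {origin=handmade, brand=Delt, price=20} → origin is handmade, price = 20 → No match. {origin=handmade, brand=Erix, price=38} → origin is handmade, price = 38 → No match. {origin=imported, brand=Belo, price=7} → origin is imported, price = 7 → Match. {origin=local, brand=Erix, price=33} → origin is local, price = 33 → No match.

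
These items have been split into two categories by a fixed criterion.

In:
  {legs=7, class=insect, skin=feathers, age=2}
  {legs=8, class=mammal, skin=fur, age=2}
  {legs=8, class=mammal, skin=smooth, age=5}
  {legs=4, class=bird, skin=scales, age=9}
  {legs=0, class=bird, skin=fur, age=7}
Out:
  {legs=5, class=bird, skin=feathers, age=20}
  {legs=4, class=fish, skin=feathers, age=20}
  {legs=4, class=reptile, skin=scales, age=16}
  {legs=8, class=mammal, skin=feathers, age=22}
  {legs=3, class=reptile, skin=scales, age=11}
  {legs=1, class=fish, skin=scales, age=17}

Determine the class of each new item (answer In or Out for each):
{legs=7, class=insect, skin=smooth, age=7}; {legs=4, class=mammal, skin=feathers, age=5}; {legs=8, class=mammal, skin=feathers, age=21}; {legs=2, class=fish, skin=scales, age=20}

The common property of the 'In' items is: age ≤ 9. No 'Out' item has it.
In: {legs=7, class=insect, skin=smooth, age=7}, since age = 7. In: {legs=4, class=mammal, skin=feathers, age=5}, since age = 5. Out: {legs=8, class=mammal, skin=feathers, age=21}, since age = 21. Out: {legs=2, class=fish, skin=scales, age=20}, since age = 20.

In, In, Out, Out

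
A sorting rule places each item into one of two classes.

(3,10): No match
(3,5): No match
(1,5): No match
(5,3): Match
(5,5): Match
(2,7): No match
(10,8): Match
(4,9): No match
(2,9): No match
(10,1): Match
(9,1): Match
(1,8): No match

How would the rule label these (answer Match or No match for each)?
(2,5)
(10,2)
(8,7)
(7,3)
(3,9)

No match, Match, Match, Match, No match

Every 'Match' example satisfies: first ≥ 5. None of the 'No match' examples do.
(2,5): No match (first 2).
(10,2): Match (first 10).
(8,7): Match (first 8).
(7,3): Match (first 7).
(3,9): No match (first 3).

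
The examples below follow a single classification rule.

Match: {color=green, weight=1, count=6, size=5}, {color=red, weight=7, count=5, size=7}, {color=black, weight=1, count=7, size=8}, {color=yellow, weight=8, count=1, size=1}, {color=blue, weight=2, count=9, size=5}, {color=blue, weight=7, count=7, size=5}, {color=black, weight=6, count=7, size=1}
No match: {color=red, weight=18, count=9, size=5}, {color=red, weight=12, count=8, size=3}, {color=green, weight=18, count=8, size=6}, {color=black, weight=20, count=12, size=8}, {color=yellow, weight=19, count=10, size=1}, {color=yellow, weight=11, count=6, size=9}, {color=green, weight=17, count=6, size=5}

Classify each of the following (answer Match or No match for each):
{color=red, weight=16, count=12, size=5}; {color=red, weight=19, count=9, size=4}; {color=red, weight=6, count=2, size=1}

No match, No match, Match

The pattern is that an item is 'Match' exactly when: weight ≤ 8.
{color=red, weight=16, count=12, size=5}: weight = 16, does not pass → No match. {color=red, weight=19, count=9, size=4}: weight = 19, does not pass → No match. {color=red, weight=6, count=2, size=1}: weight = 6, satisfies this → Match.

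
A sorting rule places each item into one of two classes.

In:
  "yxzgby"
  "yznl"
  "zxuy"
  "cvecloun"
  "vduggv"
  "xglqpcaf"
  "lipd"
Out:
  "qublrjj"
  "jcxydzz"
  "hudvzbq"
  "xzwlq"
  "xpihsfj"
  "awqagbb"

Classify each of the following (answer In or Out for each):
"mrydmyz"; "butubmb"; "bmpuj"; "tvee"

The rule appears to be: even length.
"mrydmyz" — length 7, hence Out.
"butubmb" — length 7, hence Out.
"bmpuj" — length 5, hence Out.
"tvee" — length 4, hence In.

Out, Out, Out, In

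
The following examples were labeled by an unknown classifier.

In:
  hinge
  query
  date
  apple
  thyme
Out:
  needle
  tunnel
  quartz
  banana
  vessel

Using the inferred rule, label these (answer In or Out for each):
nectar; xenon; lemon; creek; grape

Out, In, In, In, In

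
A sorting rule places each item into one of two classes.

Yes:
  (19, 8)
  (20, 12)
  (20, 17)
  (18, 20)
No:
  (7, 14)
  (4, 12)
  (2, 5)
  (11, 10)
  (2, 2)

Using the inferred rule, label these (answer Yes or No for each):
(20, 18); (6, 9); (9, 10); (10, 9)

A rule that fits every label: sum ≥ 27 — true of each 'Yes' example, false of each 'No' one.

Yes, No, No, No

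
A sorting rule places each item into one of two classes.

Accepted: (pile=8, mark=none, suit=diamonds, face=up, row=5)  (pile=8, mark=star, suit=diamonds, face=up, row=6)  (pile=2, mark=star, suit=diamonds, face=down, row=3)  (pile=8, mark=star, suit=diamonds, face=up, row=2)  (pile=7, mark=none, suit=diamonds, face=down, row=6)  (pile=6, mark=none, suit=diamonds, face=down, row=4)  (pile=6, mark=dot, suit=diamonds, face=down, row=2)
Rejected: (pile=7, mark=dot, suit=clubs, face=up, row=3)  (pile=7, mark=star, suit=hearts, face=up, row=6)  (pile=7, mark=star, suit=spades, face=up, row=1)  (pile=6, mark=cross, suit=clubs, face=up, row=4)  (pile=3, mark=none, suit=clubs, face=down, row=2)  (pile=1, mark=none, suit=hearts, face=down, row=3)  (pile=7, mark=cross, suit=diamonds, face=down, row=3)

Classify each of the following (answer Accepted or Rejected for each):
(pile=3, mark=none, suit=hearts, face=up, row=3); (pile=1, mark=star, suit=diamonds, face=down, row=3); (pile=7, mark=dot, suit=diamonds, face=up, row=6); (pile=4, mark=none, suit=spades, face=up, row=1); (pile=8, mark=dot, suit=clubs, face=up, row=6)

Rejected, Accepted, Accepted, Rejected, Rejected

Rule: mark is not cross AND suit is diamonds. This holds for each 'Accepted' example and fails for each 'Rejected' one.
(pile=3, mark=none, suit=hearts, face=up, row=3): mark is none, suit is hearts, does not fit → Rejected. (pile=1, mark=star, suit=diamonds, face=down, row=3): mark is star, suit is diamonds, checks out → Accepted. (pile=7, mark=dot, suit=diamonds, face=up, row=6): mark is dot, suit is diamonds, checks out → Accepted. (pile=4, mark=none, suit=spades, face=up, row=1): mark is none, suit is spades, does not fit → Rejected. (pile=8, mark=dot, suit=clubs, face=up, row=6): mark is dot, suit is clubs, does not fit → Rejected.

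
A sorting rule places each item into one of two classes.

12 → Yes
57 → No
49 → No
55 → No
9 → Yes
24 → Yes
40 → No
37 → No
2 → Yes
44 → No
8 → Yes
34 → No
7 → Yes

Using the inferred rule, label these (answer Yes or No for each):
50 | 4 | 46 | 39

Every 'Yes' example satisfies: at most 24. None of the 'No' examples do.
50: No (50 > 24).
4: Yes (4 ≤ 24).
46: No (46 > 24).
39: No (39 > 24).

No, Yes, No, No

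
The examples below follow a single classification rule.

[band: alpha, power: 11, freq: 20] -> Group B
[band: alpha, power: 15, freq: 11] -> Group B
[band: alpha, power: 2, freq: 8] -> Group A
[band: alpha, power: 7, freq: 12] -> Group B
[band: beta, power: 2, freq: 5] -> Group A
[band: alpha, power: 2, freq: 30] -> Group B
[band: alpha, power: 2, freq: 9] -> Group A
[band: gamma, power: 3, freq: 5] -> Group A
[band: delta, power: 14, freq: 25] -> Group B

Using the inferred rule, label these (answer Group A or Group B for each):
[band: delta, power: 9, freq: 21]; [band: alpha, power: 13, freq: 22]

Group B, Group B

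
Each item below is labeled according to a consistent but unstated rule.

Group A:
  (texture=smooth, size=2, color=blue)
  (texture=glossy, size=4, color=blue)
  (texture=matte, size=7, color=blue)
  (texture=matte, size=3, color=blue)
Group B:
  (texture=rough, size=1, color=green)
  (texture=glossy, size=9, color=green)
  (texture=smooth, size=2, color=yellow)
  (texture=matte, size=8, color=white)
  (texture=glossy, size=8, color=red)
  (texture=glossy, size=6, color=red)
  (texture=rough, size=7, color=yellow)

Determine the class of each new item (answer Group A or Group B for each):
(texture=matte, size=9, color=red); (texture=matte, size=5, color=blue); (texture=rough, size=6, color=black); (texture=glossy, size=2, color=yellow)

Group B, Group A, Group B, Group B

The classifier is using: color is blue.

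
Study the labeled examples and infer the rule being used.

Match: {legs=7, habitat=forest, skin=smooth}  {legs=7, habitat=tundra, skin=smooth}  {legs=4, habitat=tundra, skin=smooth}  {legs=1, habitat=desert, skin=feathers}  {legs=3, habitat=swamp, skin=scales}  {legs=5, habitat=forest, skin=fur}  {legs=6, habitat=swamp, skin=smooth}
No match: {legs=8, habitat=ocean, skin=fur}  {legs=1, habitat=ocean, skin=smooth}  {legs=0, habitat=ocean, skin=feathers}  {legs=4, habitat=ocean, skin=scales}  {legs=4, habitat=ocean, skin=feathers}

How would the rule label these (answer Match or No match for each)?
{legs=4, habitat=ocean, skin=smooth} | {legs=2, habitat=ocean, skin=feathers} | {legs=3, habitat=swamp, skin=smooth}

No match, No match, Match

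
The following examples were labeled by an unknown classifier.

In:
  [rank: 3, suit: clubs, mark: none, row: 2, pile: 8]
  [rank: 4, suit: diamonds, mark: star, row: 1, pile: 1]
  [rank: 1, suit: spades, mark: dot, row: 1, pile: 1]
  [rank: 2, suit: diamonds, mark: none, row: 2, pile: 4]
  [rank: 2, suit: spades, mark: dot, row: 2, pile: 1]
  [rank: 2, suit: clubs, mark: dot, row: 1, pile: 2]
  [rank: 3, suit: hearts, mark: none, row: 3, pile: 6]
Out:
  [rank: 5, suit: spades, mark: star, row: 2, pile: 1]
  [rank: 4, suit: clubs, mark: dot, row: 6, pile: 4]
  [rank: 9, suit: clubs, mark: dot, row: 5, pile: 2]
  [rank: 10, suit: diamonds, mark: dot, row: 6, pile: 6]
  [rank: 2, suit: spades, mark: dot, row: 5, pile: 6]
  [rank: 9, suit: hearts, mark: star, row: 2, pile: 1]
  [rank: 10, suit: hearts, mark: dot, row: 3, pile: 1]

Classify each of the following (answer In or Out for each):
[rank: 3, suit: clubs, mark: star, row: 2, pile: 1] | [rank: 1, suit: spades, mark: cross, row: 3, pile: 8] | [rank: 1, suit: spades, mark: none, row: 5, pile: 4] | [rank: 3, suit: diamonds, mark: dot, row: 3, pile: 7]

The pattern is that an item is 'In' exactly when: row ≤ 3 AND rank ≤ 4.

In, In, Out, In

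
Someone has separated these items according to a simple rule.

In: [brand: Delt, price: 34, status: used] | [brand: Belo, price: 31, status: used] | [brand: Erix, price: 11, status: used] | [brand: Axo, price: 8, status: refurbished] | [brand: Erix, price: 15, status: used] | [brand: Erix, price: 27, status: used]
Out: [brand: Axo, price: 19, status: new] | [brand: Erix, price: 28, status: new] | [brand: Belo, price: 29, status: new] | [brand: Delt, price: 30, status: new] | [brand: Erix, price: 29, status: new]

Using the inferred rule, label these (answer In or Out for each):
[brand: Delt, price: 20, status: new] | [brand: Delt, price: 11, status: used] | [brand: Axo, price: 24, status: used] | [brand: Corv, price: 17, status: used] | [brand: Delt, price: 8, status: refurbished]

Out, In, In, In, In

The simplest hypothesis consistent with all the labels is: status is not new.
[brand: Delt, price: 20, status: new]: Out (status is new). [brand: Delt, price: 11, status: used]: In (status is used). [brand: Axo, price: 24, status: used]: In (status is used). [brand: Corv, price: 17, status: used]: In (status is used). [brand: Delt, price: 8, status: refurbished]: In (status is refurbished).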